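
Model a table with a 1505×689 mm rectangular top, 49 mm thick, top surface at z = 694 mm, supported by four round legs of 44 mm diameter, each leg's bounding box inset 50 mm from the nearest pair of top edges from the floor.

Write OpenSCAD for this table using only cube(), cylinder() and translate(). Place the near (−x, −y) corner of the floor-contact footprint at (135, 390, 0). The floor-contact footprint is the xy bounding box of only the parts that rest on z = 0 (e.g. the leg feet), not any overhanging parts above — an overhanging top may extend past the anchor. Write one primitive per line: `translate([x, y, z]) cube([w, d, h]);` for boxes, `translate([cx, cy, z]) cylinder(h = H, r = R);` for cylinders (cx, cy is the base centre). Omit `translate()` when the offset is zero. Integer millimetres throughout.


translate([85, 340, 645]) cube([1505, 689, 49]);
translate([157, 412, 0]) cylinder(h = 645, r = 22);
translate([1518, 412, 0]) cylinder(h = 645, r = 22);
translate([157, 957, 0]) cylinder(h = 645, r = 22);
translate([1518, 957, 0]) cylinder(h = 645, r = 22);


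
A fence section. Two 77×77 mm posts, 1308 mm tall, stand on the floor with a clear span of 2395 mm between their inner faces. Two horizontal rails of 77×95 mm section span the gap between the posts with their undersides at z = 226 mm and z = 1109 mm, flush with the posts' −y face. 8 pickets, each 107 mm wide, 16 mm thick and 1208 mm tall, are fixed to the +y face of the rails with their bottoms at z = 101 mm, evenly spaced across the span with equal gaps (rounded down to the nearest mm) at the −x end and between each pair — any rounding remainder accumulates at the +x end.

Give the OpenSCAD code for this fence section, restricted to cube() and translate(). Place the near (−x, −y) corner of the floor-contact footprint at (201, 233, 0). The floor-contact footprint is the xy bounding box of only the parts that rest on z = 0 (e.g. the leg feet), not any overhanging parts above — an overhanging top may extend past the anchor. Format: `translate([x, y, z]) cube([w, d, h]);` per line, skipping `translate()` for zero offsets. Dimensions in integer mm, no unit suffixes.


translate([201, 233, 0]) cube([77, 77, 1308]);
translate([2673, 233, 0]) cube([77, 77, 1308]);
translate([278, 233, 226]) cube([2395, 77, 95]);
translate([278, 233, 1109]) cube([2395, 77, 95]);
translate([449, 310, 101]) cube([107, 16, 1208]);
translate([727, 310, 101]) cube([107, 16, 1208]);
translate([1005, 310, 101]) cube([107, 16, 1208]);
translate([1283, 310, 101]) cube([107, 16, 1208]);
translate([1561, 310, 101]) cube([107, 16, 1208]);
translate([1839, 310, 101]) cube([107, 16, 1208]);
translate([2117, 310, 101]) cube([107, 16, 1208]);
translate([2395, 310, 101]) cube([107, 16, 1208]);


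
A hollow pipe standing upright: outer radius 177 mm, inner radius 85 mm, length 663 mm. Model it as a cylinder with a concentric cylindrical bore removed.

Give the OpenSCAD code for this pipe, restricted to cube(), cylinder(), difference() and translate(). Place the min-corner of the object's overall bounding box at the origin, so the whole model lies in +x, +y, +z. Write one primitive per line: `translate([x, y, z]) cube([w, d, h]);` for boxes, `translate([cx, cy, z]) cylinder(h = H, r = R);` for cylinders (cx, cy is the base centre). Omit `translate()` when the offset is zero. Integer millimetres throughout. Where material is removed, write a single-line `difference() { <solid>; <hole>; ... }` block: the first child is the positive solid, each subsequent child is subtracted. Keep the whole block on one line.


difference() { translate([177, 177, 0]) cylinder(h = 663, r = 177); translate([177, 177, 0]) cylinder(h = 663, r = 85); }


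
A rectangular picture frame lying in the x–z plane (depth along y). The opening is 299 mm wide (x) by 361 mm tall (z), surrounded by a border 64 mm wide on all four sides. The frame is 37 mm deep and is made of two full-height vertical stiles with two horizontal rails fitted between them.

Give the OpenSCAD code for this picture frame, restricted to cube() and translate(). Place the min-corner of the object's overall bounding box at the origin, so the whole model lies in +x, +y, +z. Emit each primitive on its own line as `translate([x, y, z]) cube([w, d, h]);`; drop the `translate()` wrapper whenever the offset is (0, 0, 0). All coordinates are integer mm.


cube([64, 37, 489]);
translate([363, 0, 0]) cube([64, 37, 489]);
translate([64, 0, 0]) cube([299, 37, 64]);
translate([64, 0, 425]) cube([299, 37, 64]);


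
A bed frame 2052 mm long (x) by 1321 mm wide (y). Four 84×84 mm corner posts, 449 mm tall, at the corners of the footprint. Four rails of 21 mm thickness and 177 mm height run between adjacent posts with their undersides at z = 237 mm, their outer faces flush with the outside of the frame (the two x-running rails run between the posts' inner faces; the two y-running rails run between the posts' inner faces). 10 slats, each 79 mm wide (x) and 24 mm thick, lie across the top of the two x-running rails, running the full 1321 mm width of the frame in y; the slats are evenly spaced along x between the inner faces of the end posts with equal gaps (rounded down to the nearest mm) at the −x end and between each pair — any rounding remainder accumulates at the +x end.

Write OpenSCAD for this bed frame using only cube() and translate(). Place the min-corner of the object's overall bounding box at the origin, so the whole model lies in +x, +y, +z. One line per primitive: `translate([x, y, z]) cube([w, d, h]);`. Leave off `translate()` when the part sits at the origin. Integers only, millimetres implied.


// slat z = rail_z + rail_h = 237 + 177 = 414
// slat gap = ⌊(1884 − 10·79) / 11⌋ = 99
cube([84, 84, 449]);
translate([0, 1237, 0]) cube([84, 84, 449]);
translate([1968, 0, 0]) cube([84, 84, 449]);
translate([1968, 1237, 0]) cube([84, 84, 449]);
translate([84, 0, 237]) cube([1884, 21, 177]);
translate([84, 1300, 237]) cube([1884, 21, 177]);
translate([0, 84, 237]) cube([21, 1153, 177]);
translate([2031, 84, 237]) cube([21, 1153, 177]);
translate([183, 0, 414]) cube([79, 1321, 24]);
translate([361, 0, 414]) cube([79, 1321, 24]);
translate([539, 0, 414]) cube([79, 1321, 24]);
translate([717, 0, 414]) cube([79, 1321, 24]);
translate([895, 0, 414]) cube([79, 1321, 24]);
translate([1073, 0, 414]) cube([79, 1321, 24]);
translate([1251, 0, 414]) cube([79, 1321, 24]);
translate([1429, 0, 414]) cube([79, 1321, 24]);
translate([1607, 0, 414]) cube([79, 1321, 24]);
translate([1785, 0, 414]) cube([79, 1321, 24]);


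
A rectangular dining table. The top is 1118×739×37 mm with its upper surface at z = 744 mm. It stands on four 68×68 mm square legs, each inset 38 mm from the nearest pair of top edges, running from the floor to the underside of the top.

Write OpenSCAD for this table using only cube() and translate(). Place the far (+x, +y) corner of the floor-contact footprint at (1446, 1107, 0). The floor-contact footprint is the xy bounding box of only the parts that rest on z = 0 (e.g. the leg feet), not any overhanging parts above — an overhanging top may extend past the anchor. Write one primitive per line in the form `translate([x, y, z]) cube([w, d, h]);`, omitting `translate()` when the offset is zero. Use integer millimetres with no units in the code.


translate([366, 406, 707]) cube([1118, 739, 37]);
translate([404, 444, 0]) cube([68, 68, 707]);
translate([1378, 444, 0]) cube([68, 68, 707]);
translate([404, 1039, 0]) cube([68, 68, 707]);
translate([1378, 1039, 0]) cube([68, 68, 707]);


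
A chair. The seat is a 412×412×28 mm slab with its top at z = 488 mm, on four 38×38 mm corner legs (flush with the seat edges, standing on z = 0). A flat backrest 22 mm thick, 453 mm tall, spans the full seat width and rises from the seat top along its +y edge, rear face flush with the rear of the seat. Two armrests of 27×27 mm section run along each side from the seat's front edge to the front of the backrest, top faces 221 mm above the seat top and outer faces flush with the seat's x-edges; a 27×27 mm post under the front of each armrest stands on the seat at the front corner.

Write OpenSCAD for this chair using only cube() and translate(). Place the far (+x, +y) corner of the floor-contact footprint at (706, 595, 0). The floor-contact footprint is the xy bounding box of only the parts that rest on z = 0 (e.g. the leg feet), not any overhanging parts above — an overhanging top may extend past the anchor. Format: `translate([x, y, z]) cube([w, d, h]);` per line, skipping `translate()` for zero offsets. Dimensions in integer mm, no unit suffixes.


translate([294, 183, 460]) cube([412, 412, 28]);
translate([294, 183, 0]) cube([38, 38, 460]);
translate([668, 183, 0]) cube([38, 38, 460]);
translate([294, 557, 0]) cube([38, 38, 460]);
translate([668, 557, 0]) cube([38, 38, 460]);
translate([294, 573, 488]) cube([412, 22, 453]);
translate([294, 183, 682]) cube([27, 390, 27]);
translate([679, 183, 682]) cube([27, 390, 27]);
translate([294, 183, 488]) cube([27, 27, 194]);
translate([679, 183, 488]) cube([27, 27, 194]);


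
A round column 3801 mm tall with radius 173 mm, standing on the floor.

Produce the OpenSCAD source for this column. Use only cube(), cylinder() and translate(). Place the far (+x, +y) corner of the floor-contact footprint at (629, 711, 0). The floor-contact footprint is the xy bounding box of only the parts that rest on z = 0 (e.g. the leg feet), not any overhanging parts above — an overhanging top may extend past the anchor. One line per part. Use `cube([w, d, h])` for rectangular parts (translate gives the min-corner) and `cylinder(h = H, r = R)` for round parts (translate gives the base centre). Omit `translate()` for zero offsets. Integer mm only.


translate([456, 538, 0]) cylinder(h = 3801, r = 173);


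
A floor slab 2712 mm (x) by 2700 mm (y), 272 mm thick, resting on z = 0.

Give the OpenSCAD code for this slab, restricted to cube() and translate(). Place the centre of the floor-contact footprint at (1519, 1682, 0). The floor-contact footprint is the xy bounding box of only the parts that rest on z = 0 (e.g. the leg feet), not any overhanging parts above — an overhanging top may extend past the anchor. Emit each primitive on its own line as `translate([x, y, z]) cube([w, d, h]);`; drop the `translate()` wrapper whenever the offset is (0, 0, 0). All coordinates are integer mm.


translate([163, 332, 0]) cube([2712, 2700, 272]);


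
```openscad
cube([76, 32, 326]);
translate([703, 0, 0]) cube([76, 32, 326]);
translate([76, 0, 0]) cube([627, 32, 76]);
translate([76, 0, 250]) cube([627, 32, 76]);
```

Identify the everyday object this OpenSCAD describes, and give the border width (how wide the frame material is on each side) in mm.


A picture frame. The border width is 76 mm.

Four thin pieces enclosing a rectangular opening — a picture frame. The two full-height stiles are 326 mm tall; the top rail sits at z = 250 and is 76 mm tall, so the border above the opening is 326 − 250 = 76 mm, matching the stile x-width.


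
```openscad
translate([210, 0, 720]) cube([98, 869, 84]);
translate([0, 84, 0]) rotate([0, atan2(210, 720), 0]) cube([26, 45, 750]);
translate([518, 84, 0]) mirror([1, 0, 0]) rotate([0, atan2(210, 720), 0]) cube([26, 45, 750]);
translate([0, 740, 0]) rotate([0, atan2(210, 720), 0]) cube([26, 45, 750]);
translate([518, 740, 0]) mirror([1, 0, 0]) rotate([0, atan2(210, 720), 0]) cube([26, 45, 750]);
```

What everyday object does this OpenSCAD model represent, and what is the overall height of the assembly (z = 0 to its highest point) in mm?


A sawhorse. The overall height is 804 mm.

A beam across two mirrored pairs of raked legs — a sawhorse. The beam's underside is at z = 720 (matching the legs' vertical rise in atan2(210, 720)) and the beam is 84 mm tall, so its top is at 720 + 84 = 804 mm. The raked legs top out at the beam's underside, so that is the highest point.


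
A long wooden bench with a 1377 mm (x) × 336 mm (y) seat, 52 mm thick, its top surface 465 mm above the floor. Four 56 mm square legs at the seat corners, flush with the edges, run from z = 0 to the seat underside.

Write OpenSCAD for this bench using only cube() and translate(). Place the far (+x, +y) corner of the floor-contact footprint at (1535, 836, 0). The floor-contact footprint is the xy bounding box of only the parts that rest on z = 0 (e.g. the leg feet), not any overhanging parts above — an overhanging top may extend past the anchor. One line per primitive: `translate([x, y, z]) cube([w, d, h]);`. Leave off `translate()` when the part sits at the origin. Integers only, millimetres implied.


translate([158, 500, 413]) cube([1377, 336, 52]);
translate([158, 500, 0]) cube([56, 56, 413]);
translate([158, 780, 0]) cube([56, 56, 413]);
translate([1479, 500, 0]) cube([56, 56, 413]);
translate([1479, 780, 0]) cube([56, 56, 413]);


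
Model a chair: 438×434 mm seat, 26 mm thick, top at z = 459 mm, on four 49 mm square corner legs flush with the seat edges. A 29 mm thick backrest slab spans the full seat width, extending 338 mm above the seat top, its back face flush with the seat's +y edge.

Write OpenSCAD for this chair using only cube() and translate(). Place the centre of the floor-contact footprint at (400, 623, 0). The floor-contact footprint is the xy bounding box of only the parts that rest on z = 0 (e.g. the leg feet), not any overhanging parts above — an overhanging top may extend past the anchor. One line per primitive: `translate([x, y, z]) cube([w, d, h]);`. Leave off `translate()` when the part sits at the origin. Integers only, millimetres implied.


translate([181, 406, 433]) cube([438, 434, 26]);
translate([181, 406, 0]) cube([49, 49, 433]);
translate([570, 406, 0]) cube([49, 49, 433]);
translate([181, 791, 0]) cube([49, 49, 433]);
translate([570, 791, 0]) cube([49, 49, 433]);
translate([181, 811, 459]) cube([438, 29, 338]);


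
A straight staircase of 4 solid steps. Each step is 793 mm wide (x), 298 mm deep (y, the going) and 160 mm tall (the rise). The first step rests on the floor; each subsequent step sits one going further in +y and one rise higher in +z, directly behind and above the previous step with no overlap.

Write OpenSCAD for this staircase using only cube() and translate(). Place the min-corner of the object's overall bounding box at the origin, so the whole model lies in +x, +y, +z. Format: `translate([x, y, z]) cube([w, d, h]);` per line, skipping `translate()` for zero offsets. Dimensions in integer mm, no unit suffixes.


cube([793, 298, 160]);
translate([0, 298, 160]) cube([793, 298, 160]);
translate([0, 596, 320]) cube([793, 298, 160]);
translate([0, 894, 480]) cube([793, 298, 160]);


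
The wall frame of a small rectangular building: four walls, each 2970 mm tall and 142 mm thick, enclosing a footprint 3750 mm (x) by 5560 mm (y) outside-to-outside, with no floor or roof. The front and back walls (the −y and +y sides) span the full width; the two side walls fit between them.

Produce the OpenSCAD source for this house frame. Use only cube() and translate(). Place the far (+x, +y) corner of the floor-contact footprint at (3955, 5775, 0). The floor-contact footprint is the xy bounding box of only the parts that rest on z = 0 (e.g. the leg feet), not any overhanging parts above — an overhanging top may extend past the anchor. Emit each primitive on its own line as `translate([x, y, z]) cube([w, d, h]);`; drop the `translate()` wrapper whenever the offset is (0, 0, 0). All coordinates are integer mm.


translate([205, 215, 0]) cube([3750, 142, 2970]);
translate([205, 5633, 0]) cube([3750, 142, 2970]);
translate([205, 357, 0]) cube([142, 5276, 2970]);
translate([3813, 357, 0]) cube([142, 5276, 2970]);


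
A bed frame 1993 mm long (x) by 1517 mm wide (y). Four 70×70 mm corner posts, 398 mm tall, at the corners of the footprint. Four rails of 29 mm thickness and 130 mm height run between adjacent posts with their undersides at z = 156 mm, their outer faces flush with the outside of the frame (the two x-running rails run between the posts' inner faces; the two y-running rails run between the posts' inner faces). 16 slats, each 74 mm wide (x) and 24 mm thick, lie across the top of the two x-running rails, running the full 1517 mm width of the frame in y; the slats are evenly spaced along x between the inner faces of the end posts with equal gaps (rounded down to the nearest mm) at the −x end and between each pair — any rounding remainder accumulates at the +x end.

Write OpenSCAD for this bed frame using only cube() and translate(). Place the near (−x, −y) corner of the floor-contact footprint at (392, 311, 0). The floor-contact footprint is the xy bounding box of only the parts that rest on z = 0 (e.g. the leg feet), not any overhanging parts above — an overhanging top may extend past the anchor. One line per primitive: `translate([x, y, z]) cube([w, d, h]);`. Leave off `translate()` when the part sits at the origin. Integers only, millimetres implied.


translate([392, 311, 0]) cube([70, 70, 398]);
translate([392, 1758, 0]) cube([70, 70, 398]);
translate([2315, 311, 0]) cube([70, 70, 398]);
translate([2315, 1758, 0]) cube([70, 70, 398]);
translate([462, 311, 156]) cube([1853, 29, 130]);
translate([462, 1799, 156]) cube([1853, 29, 130]);
translate([392, 381, 156]) cube([29, 1377, 130]);
translate([2356, 381, 156]) cube([29, 1377, 130]);
translate([501, 311, 286]) cube([74, 1517, 24]);
translate([614, 311, 286]) cube([74, 1517, 24]);
translate([727, 311, 286]) cube([74, 1517, 24]);
translate([840, 311, 286]) cube([74, 1517, 24]);
translate([953, 311, 286]) cube([74, 1517, 24]);
translate([1066, 311, 286]) cube([74, 1517, 24]);
translate([1179, 311, 286]) cube([74, 1517, 24]);
translate([1292, 311, 286]) cube([74, 1517, 24]);
translate([1405, 311, 286]) cube([74, 1517, 24]);
translate([1518, 311, 286]) cube([74, 1517, 24]);
translate([1631, 311, 286]) cube([74, 1517, 24]);
translate([1744, 311, 286]) cube([74, 1517, 24]);
translate([1857, 311, 286]) cube([74, 1517, 24]);
translate([1970, 311, 286]) cube([74, 1517, 24]);
translate([2083, 311, 286]) cube([74, 1517, 24]);
translate([2196, 311, 286]) cube([74, 1517, 24]);


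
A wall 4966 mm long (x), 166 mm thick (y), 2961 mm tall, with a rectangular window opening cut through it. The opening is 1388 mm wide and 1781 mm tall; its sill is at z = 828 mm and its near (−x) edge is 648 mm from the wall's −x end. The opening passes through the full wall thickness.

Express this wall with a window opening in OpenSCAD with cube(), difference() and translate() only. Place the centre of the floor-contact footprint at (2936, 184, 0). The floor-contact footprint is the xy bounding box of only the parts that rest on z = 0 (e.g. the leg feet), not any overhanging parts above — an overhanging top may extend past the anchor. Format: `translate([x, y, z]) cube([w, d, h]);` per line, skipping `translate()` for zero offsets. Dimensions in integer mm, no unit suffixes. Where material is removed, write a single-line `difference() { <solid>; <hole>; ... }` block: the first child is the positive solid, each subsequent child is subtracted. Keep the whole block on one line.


difference() { translate([453, 101, 0]) cube([4966, 166, 2961]); translate([1101, 101, 828]) cube([1388, 166, 1781]); }


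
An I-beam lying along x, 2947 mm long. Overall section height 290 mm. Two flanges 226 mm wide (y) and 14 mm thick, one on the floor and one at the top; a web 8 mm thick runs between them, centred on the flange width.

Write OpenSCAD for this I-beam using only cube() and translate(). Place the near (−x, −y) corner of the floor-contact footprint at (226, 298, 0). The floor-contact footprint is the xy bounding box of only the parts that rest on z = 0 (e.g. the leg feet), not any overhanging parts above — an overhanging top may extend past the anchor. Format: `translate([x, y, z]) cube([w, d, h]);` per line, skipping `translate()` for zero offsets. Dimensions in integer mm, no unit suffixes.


translate([226, 298, 0]) cube([2947, 226, 14]);
translate([226, 407, 14]) cube([2947, 8, 262]);
translate([226, 298, 276]) cube([2947, 226, 14]);


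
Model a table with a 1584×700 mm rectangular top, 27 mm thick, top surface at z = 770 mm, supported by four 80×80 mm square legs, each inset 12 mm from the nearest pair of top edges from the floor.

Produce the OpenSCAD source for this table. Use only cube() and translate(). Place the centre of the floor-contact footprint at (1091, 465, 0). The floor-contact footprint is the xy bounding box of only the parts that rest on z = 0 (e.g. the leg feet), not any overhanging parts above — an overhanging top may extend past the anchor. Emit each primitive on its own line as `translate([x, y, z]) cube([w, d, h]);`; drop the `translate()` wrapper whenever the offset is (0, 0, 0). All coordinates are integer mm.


translate([299, 115, 743]) cube([1584, 700, 27]);
translate([311, 127, 0]) cube([80, 80, 743]);
translate([1791, 127, 0]) cube([80, 80, 743]);
translate([311, 723, 0]) cube([80, 80, 743]);
translate([1791, 723, 0]) cube([80, 80, 743]);


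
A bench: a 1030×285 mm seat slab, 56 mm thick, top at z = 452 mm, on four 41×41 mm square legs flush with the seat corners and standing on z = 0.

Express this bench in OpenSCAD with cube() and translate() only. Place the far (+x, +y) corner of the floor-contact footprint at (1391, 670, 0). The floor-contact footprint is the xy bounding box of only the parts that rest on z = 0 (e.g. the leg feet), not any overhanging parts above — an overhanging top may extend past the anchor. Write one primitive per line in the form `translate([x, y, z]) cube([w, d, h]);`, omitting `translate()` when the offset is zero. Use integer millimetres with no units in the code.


// leg_h = 452 − 56 = 396
translate([361, 385, 396]) cube([1030, 285, 56]);
translate([361, 385, 0]) cube([41, 41, 396]);
translate([361, 629, 0]) cube([41, 41, 396]);
translate([1350, 385, 0]) cube([41, 41, 396]);
translate([1350, 629, 0]) cube([41, 41, 396]);


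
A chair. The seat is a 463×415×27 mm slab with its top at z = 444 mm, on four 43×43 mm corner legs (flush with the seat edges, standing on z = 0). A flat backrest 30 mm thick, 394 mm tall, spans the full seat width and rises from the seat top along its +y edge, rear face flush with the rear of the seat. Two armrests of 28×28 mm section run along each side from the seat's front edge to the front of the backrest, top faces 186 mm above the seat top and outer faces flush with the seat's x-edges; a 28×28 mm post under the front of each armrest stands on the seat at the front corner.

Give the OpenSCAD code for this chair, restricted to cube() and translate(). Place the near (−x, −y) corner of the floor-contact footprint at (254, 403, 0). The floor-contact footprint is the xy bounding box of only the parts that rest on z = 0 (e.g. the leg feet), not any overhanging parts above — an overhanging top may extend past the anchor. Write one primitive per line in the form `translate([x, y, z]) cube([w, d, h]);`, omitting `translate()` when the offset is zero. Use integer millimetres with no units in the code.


translate([254, 403, 417]) cube([463, 415, 27]);
translate([254, 403, 0]) cube([43, 43, 417]);
translate([674, 403, 0]) cube([43, 43, 417]);
translate([254, 775, 0]) cube([43, 43, 417]);
translate([674, 775, 0]) cube([43, 43, 417]);
translate([254, 788, 444]) cube([463, 30, 394]);
translate([254, 403, 602]) cube([28, 385, 28]);
translate([689, 403, 602]) cube([28, 385, 28]);
translate([254, 403, 444]) cube([28, 28, 158]);
translate([689, 403, 444]) cube([28, 28, 158]);


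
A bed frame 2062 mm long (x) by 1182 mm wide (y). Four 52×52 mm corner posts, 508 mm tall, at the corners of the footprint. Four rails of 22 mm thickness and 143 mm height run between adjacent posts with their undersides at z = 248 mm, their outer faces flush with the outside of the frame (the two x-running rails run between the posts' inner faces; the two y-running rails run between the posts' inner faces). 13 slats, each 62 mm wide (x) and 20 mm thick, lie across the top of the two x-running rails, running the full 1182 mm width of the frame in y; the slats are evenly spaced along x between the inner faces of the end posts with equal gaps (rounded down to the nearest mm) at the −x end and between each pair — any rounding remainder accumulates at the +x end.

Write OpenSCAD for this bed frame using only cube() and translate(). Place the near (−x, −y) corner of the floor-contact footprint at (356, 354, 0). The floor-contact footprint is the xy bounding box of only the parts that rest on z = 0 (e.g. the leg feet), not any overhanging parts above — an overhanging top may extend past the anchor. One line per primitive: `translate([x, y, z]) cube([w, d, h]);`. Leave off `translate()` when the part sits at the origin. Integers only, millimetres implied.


// slat z = rail_z + rail_h = 248 + 143 = 391
// slat gap = ⌊(1958 − 13·62) / 14⌋ = 82
translate([356, 354, 0]) cube([52, 52, 508]);
translate([356, 1484, 0]) cube([52, 52, 508]);
translate([2366, 354, 0]) cube([52, 52, 508]);
translate([2366, 1484, 0]) cube([52, 52, 508]);
translate([408, 354, 248]) cube([1958, 22, 143]);
translate([408, 1514, 248]) cube([1958, 22, 143]);
translate([356, 406, 248]) cube([22, 1078, 143]);
translate([2396, 406, 248]) cube([22, 1078, 143]);
translate([490, 354, 391]) cube([62, 1182, 20]);
translate([634, 354, 391]) cube([62, 1182, 20]);
translate([778, 354, 391]) cube([62, 1182, 20]);
translate([922, 354, 391]) cube([62, 1182, 20]);
translate([1066, 354, 391]) cube([62, 1182, 20]);
translate([1210, 354, 391]) cube([62, 1182, 20]);
translate([1354, 354, 391]) cube([62, 1182, 20]);
translate([1498, 354, 391]) cube([62, 1182, 20]);
translate([1642, 354, 391]) cube([62, 1182, 20]);
translate([1786, 354, 391]) cube([62, 1182, 20]);
translate([1930, 354, 391]) cube([62, 1182, 20]);
translate([2074, 354, 391]) cube([62, 1182, 20]);
translate([2218, 354, 391]) cube([62, 1182, 20]);


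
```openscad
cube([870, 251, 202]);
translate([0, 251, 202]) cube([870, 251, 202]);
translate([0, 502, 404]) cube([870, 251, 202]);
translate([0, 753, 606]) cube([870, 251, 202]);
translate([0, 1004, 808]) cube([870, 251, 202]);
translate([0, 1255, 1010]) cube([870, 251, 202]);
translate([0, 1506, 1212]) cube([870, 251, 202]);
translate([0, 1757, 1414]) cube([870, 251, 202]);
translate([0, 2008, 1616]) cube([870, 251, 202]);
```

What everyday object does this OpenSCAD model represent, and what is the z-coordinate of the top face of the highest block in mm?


A staircase. The total rise is 1818 mm.

9 identical blocks, each offset up and back from the previous — a staircase. Each step is 202 mm tall and there are 9 of them, so the total rise is 9 × 202 = 1818 mm.


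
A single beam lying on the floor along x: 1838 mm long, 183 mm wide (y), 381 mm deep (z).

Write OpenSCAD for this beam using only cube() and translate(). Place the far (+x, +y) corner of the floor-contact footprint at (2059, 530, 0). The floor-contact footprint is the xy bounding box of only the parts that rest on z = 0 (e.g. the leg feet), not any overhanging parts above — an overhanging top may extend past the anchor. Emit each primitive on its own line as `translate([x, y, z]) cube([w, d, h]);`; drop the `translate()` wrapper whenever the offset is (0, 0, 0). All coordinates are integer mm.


translate([221, 347, 0]) cube([1838, 183, 381]);


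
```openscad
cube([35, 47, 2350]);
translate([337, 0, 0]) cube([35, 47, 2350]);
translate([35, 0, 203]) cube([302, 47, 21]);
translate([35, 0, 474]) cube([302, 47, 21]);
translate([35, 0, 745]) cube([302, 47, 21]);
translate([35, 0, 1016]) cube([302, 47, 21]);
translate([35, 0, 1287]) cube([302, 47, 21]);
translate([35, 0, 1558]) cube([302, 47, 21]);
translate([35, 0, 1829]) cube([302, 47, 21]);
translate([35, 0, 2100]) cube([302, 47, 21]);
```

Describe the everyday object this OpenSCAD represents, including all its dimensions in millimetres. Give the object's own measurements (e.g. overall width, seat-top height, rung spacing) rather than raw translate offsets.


A straight ladder. Two 35×47 mm vertical rails, 2350 mm tall, stand 372 mm apart (outside-to-outside) with their front faces coplanar on the −y side. 8 rungs, each 47 mm deep and 21 mm tall, span between the inner faces of the rails, front faces flush with the rails. The lowest rung's underside is at z = 203 mm and rungs are spaced 271 mm apart (underside to underside).


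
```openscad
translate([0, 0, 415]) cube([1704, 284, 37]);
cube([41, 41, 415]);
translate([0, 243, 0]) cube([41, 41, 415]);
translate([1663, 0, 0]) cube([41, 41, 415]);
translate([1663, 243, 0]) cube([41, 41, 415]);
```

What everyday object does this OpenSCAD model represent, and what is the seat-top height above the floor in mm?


A bench. The seat-top height is 452 mm.

A long slab on four corner posts — a bench. The slab sits at z = 415 with thickness 37, so the top is 415 + 37 = 452 mm.


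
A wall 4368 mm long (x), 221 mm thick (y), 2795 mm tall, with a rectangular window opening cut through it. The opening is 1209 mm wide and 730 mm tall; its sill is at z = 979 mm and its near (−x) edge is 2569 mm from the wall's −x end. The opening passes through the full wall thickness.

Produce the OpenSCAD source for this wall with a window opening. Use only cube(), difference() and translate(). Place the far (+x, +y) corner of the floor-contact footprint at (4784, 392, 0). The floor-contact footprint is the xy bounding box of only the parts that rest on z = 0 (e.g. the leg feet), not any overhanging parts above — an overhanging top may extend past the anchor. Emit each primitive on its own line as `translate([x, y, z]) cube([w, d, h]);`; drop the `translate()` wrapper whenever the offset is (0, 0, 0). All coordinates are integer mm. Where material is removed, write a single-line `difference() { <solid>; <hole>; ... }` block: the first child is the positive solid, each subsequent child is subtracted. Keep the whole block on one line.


difference() { translate([416, 171, 0]) cube([4368, 221, 2795]); translate([2985, 171, 979]) cube([1209, 221, 730]); }


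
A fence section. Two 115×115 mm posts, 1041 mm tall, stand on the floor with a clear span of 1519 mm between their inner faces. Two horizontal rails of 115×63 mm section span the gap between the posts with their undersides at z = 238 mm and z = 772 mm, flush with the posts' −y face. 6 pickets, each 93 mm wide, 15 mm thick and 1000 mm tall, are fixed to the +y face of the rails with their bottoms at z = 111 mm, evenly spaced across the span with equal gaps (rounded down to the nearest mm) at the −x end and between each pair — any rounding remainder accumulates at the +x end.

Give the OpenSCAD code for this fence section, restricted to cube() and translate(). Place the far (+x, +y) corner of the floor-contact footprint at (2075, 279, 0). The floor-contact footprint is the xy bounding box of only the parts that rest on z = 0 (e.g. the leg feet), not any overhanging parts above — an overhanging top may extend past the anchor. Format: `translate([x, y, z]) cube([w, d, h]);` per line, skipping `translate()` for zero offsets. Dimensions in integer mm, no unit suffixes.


translate([326, 164, 0]) cube([115, 115, 1041]);
translate([1960, 164, 0]) cube([115, 115, 1041]);
translate([441, 164, 238]) cube([1519, 115, 63]);
translate([441, 164, 772]) cube([1519, 115, 63]);
translate([578, 279, 111]) cube([93, 15, 1000]);
translate([808, 279, 111]) cube([93, 15, 1000]);
translate([1038, 279, 111]) cube([93, 15, 1000]);
translate([1268, 279, 111]) cube([93, 15, 1000]);
translate([1498, 279, 111]) cube([93, 15, 1000]);
translate([1728, 279, 111]) cube([93, 15, 1000]);


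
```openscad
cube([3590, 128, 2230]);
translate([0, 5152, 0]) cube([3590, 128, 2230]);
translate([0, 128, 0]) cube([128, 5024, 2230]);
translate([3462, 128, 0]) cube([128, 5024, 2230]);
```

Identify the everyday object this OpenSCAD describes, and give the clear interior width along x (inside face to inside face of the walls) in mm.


A house (or room) frame. The interior width is 3334 mm.

Four 2230 mm walls enclosing a rectangle with no floor or roof — a room or house frame. Outside width is 3590 mm and wall thickness is 128 mm, so the interior width is 3590 − 2 × 128 = 3334 mm.


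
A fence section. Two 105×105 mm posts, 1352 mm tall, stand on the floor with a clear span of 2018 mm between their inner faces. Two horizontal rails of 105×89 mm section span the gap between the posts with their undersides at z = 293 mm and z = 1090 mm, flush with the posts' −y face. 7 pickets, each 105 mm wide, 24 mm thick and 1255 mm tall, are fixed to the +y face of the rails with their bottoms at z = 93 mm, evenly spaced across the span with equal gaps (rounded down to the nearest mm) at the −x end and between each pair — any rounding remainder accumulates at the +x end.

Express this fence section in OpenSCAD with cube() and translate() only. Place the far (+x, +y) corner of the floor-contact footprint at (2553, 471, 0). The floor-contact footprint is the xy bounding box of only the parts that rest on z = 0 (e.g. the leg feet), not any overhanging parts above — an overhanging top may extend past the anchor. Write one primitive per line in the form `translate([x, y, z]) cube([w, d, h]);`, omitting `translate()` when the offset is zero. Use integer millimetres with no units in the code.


translate([325, 366, 0]) cube([105, 105, 1352]);
translate([2448, 366, 0]) cube([105, 105, 1352]);
translate([430, 366, 293]) cube([2018, 105, 89]);
translate([430, 366, 1090]) cube([2018, 105, 89]);
translate([590, 471, 93]) cube([105, 24, 1255]);
translate([855, 471, 93]) cube([105, 24, 1255]);
translate([1120, 471, 93]) cube([105, 24, 1255]);
translate([1385, 471, 93]) cube([105, 24, 1255]);
translate([1650, 471, 93]) cube([105, 24, 1255]);
translate([1915, 471, 93]) cube([105, 24, 1255]);
translate([2180, 471, 93]) cube([105, 24, 1255]);


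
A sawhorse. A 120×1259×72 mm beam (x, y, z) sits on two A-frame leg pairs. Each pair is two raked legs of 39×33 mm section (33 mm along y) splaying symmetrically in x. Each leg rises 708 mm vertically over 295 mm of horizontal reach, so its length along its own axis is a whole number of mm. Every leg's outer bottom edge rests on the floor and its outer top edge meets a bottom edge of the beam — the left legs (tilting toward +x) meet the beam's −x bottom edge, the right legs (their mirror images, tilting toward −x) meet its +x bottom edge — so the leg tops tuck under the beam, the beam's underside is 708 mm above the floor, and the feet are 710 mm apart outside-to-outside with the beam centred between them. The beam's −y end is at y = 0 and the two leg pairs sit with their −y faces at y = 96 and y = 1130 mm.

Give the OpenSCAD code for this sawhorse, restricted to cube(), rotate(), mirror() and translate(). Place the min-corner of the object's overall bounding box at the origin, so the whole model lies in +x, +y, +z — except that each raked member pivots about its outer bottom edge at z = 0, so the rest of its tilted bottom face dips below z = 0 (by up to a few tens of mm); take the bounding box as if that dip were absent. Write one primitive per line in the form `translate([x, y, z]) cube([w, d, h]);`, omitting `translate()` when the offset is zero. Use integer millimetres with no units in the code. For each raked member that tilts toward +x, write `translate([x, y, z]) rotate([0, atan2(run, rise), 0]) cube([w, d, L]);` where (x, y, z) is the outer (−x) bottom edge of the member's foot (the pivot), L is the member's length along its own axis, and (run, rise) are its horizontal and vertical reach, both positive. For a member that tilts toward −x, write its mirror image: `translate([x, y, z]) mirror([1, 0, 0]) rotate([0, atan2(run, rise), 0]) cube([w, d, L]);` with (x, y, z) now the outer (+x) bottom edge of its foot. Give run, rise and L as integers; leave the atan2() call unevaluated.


// leg length = √(295² + 708²) = 767
// right-leg outer foot x = 2·295 + 120 = 710
// beam min-corner = (295, 0, 708)
translate([295, 0, 708]) cube([120, 1259, 72]);
translate([0, 96, 0]) rotate([0, atan2(295, 708), 0]) cube([39, 33, 767]);
translate([710, 96, 0]) mirror([1, 0, 0]) rotate([0, atan2(295, 708), 0]) cube([39, 33, 767]);
translate([0, 1130, 0]) rotate([0, atan2(295, 708), 0]) cube([39, 33, 767]);
translate([710, 1130, 0]) mirror([1, 0, 0]) rotate([0, atan2(295, 708), 0]) cube([39, 33, 767]);


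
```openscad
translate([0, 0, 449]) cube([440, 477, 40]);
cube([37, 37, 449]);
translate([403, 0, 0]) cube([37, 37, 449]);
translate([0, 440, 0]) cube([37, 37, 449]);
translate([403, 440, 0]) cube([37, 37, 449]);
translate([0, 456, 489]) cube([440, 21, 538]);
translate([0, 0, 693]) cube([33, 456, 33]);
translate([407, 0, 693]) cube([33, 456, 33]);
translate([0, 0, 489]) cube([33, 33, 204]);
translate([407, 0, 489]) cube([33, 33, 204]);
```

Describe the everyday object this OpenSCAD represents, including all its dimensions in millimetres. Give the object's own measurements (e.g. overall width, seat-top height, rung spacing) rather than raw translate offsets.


A chair. The seat is a 440×477×40 mm slab with its top at z = 489 mm, on four 37×37 mm corner legs (flush with the seat edges, standing on z = 0). A flat backrest 21 mm thick, 538 mm tall, spans the full seat width and rises from the seat top along its +y edge, rear face flush with the rear of the seat. Two armrests of 33×33 mm section run along each side from the seat's front edge to the front of the backrest, top faces 237 mm above the seat top and outer faces flush with the seat's x-edges; a 33×33 mm post under the front of each armrest stands on the seat at the front corner.


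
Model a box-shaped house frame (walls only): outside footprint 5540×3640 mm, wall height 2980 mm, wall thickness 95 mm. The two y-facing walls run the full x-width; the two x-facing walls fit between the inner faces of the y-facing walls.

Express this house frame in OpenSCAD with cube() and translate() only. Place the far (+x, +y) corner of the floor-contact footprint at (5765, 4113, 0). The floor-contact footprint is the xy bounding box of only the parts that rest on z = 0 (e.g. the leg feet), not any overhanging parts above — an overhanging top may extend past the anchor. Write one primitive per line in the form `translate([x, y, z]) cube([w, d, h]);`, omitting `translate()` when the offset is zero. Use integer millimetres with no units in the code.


translate([225, 473, 0]) cube([5540, 95, 2980]);
translate([225, 4018, 0]) cube([5540, 95, 2980]);
translate([225, 568, 0]) cube([95, 3450, 2980]);
translate([5670, 568, 0]) cube([95, 3450, 2980]);


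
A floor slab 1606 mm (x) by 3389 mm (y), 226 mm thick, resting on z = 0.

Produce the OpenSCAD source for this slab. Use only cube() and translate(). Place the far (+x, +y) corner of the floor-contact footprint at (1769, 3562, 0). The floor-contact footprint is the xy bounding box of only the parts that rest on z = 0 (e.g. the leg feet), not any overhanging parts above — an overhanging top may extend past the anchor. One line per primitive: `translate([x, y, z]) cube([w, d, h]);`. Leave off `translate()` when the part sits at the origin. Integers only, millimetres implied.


translate([163, 173, 0]) cube([1606, 3389, 226]);


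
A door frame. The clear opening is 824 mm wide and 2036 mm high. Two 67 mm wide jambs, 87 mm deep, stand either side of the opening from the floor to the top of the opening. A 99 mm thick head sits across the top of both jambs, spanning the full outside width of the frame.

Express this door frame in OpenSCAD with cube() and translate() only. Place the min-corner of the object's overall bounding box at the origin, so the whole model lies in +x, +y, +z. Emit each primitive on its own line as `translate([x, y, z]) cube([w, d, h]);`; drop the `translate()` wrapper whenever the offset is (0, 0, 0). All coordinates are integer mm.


cube([67, 87, 2036]);
translate([891, 0, 0]) cube([67, 87, 2036]);
translate([0, 0, 2036]) cube([958, 87, 99]);


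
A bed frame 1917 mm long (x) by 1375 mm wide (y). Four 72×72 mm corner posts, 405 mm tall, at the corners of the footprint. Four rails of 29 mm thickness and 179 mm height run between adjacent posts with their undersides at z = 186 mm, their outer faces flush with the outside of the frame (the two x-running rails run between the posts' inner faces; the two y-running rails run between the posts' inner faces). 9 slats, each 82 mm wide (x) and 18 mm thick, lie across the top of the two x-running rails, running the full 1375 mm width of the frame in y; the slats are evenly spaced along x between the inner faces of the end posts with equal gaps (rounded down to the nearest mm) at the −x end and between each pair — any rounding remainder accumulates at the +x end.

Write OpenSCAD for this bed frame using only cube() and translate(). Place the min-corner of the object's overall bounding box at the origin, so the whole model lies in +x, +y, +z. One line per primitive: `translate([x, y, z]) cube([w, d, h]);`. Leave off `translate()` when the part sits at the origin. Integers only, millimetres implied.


cube([72, 72, 405]);
translate([0, 1303, 0]) cube([72, 72, 405]);
translate([1845, 0, 0]) cube([72, 72, 405]);
translate([1845, 1303, 0]) cube([72, 72, 405]);
translate([72, 0, 186]) cube([1773, 29, 179]);
translate([72, 1346, 186]) cube([1773, 29, 179]);
translate([0, 72, 186]) cube([29, 1231, 179]);
translate([1888, 72, 186]) cube([29, 1231, 179]);
translate([175, 0, 365]) cube([82, 1375, 18]);
translate([360, 0, 365]) cube([82, 1375, 18]);
translate([545, 0, 365]) cube([82, 1375, 18]);
translate([730, 0, 365]) cube([82, 1375, 18]);
translate([915, 0, 365]) cube([82, 1375, 18]);
translate([1100, 0, 365]) cube([82, 1375, 18]);
translate([1285, 0, 365]) cube([82, 1375, 18]);
translate([1470, 0, 365]) cube([82, 1375, 18]);
translate([1655, 0, 365]) cube([82, 1375, 18]);
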